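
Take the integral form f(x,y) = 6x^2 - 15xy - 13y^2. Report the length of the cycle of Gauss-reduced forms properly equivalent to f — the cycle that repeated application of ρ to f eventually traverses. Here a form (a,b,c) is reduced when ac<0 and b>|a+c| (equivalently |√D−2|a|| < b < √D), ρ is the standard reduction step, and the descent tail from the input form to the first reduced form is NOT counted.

D = 537, ⌊√D⌋ = 23
descent: ρ → (-13,15,6)  [lands on river]
river: ρ → (6,21,-4)
river: ρ → (-4,19,11)
river: ρ → (11,3,-12)
river: ρ → (-12,21,2)
river: ρ → (2,23,-1)
river: ρ → (-1,23,2)
river: ρ → (2,21,-12)
river: ρ → (-12,3,11)
river: ρ → (11,19,-4)
river: ρ → (-4,21,6)
river: ρ → (6,15,-13)
river: ρ → (-13,11,8)
river: ρ → (8,21,-3)
river: ρ → (-3,21,8)
river: ρ → (8,11,-13)
ρ-cycle length = 16 (tail of 1 descent step not counted)

16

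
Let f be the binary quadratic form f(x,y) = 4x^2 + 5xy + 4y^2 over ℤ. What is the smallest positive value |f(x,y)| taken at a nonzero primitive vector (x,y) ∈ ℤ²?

translate: b→-3 (≡5 mod 8), so (4,5,4)→(4,-3,3)
flip: (4,-3,3)→(3,3,4)
reduced (well bottom): (3,3,4) with a≤c, −a<b≤a
well minimum = a = 3

3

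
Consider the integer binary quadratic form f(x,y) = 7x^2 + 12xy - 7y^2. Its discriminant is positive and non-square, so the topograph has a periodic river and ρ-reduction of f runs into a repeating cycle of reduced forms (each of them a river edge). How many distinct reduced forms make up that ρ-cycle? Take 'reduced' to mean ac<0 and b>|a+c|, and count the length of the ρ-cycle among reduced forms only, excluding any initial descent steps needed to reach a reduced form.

D = 340, ⌊√D⌋ = 18
river: ρ → (-7,16,3)
river: ρ → (3,14,-12)
river: ρ → (-12,10,5)
river: ρ → (5,10,-12)
river: ρ → (-12,14,3)
river: ρ → (3,16,-7)
river: ρ → (-7,12,7)
river: ρ → (7,16,-3)
river: ρ → (-3,14,12)
river: ρ → (12,10,-5)
river: ρ → (-5,10,12)
river: ρ → (12,14,-3)
river: ρ → (-3,16,7)
river: ρ → (7,12,-7)
ρ-cycle length = 14 (tail of 0 descent steps not counted)

14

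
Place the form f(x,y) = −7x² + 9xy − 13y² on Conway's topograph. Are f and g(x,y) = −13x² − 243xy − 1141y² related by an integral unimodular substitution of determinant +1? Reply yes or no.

D₁ = -283, D₂ = -283
f is negative-definite; reduce −f:
−f: translate: b→5 (≡-9 mod 14), so (7,-9,13)→(7,5,11)
−f: reduced (well bottom): (7,5,11) with a≤c, −a<b≤a
flip sign back: reduced form of f is (-7,-5,-11)
g is negative-definite; reduce −g:
−g: translate: b→9 (≡243 mod 26), so (13,243,1141)→(13,9,7)
−g: flip: (13,9,7)→(7,-9,13)
−g: translate: b→5 (≡-9 mod 14), so (7,-9,13)→(7,5,11)
−g: reduced (well bottom): (7,5,11) with a≤c, −a<b≤a
flip sign back: reduced form of g is (-7,-5,-11)
reduced forms (-7, -5, -11) vs (-7, -5, -11) ⇒ equivalent

yes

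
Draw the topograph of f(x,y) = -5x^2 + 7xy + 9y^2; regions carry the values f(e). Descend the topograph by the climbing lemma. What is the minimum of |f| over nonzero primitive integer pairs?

river: ρ → (9,11,-3)
river: ρ → (-3,13,5)
river: ρ → (5,7,-9)
river: ρ → (-9,11,3)
river: ρ → (3,13,-5)
river: ρ → (-5,7,9)
closes: descent 0, river 6
min |a| on river = 3

3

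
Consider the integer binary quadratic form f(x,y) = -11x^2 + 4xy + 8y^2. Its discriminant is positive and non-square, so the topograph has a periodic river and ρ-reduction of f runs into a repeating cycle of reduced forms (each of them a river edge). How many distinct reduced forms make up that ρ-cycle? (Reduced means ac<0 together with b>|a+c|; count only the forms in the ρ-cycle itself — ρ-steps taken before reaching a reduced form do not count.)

D = 368, ⌊√D⌋ = 19
river: ρ → (8,12,-7)
river: ρ → (-7,16,4)
river: ρ → (4,16,-7)
river: ρ → (-7,12,8)
river: ρ → (8,4,-11)
river: ρ → (-11,18,1)
river: ρ → (1,18,-11)
river: ρ → (-11,4,8)
ρ-cycle length = 8 (tail of 0 descent steps not counted)

8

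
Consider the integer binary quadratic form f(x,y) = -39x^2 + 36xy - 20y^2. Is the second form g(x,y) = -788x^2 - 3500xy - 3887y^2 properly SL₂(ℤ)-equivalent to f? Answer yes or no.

D₁ = -1824, D₂ = -1824
f is negative-definite; reduce −f:
−f: flip: (39,-36,20)→(20,36,39)
−f: translate: b→-4 (≡36 mod 40), so (20,36,39)→(20,-4,23)
−f: reduced (well bottom): (20,-4,23) with a≤c, −a<b≤a
flip sign back: reduced form of f is (-20,4,-23)
g is negative-definite; reduce −g:
−g: translate: b→348 (≡3500 mod 1576), so (788,3500,3887)→(788,348,39)
−g: flip: (788,348,39)→(39,-348,788)
−g: translate: b→-36 (≡-348 mod 78), so (39,-348,788)→(39,-36,20)
−g: flip: (39,-36,20)→(20,36,39)
−g: translate: b→-4 (≡36 mod 40), so (20,36,39)→(20,-4,23)
−g: reduced (well bottom): (20,-4,23) with a≤c, −a<b≤a
flip sign back: reduced form of g is (-20,4,-23)
reduced forms (-20, 4, -23) vs (-20, 4, -23) ⇒ equivalent

yes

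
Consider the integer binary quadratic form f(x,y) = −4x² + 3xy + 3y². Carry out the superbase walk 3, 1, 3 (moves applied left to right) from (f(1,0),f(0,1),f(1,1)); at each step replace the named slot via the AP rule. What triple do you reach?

start (-4,3,2) = (f(1,0),f(0,1),f(1,1))
replace slot 3: 2·((-4)+3) − 2 = -4 → (-4,3,-4)
replace slot 1: 2·(3+(-4)) − (-4) = 2 → (2,3,-4)
replace slot 3: 2·(2+3) − (-4) = 14 → (2,3,14)

2,3,14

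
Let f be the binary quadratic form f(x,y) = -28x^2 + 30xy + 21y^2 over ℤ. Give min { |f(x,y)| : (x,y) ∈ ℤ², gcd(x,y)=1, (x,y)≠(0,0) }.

river: ρ → (21,54,-4)
river: ρ → (-4,50,47)
river: ρ → (47,44,-7)
river: ρ → (-7,54,12)
river: ρ → (12,42,-31)
river: ρ → (-31,20,23)
river: ρ → (23,26,-28)
river: ρ → (-28,30,21)
closes: descent 0, river 8
min |a| on river = 4

4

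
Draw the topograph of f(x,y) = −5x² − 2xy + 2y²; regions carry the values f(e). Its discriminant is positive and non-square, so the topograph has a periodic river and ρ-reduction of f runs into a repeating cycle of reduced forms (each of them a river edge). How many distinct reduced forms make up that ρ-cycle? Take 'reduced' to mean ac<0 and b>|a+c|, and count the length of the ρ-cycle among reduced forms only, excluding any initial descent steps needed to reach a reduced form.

D = 44, ⌊√D⌋ = 6
descent: ρ → (2,6,-1)  [lands on river]
river: ρ → (-1,6,2)
ρ-cycle length = 2 (tail of 1 descent step not counted)

2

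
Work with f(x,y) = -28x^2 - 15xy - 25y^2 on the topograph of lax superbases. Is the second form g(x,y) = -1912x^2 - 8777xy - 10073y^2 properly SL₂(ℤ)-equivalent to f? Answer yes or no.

D₁ = -2575, D₂ = -2575
f is negative-definite; reduce −f:
−f: flip: (28,15,25)→(25,-15,28)
−f: reduced (well bottom): (25,-15,28) with a≤c, −a<b≤a
flip sign back: reduced form of f is (-25,15,-28)
g is negative-definite; reduce −g:
−g: translate: b→1129 (≡8777 mod 3824), so (1912,8777,10073)→(1912,1129,167)
−g: flip: (1912,1129,167)→(167,-1129,1912)
−g: translate: b→-127 (≡-1129 mod 334), so (167,-1129,1912)→(167,-127,28)
−g: flip: (167,-127,28)→(28,127,167)
−g: translate: b→15 (≡127 mod 56), so (28,127,167)→(28,15,25)
−g: flip: (28,15,25)→(25,-15,28)
−g: reduced (well bottom): (25,-15,28) with a≤c, −a<b≤a
flip sign back: reduced form of g is (-25,15,-28)
reduced forms (-25, 15, -28) vs (-25, 15, -28) ⇒ equivalent

yes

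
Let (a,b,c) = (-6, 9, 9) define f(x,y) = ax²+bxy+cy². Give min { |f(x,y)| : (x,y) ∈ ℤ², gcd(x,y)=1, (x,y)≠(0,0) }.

river: ρ → (9,9,-6)
river: ρ → (-6,15,3)
river: ρ → (3,15,-6)
river: ρ → (-6,9,9)
closes: descent 0, river 4
min |a| on river = 3

3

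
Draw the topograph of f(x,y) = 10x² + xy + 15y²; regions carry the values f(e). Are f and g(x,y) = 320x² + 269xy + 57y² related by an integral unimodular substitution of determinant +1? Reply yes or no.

D₁ = -599, D₂ = -599
f: reduced (well bottom): (10,1,15) with a≤c, −a<b≤a
g: flip: (320,269,57)→(57,-269,320)
g: translate: b→-41 (≡-269 mod 114), so (57,-269,320)→(57,-41,10)
g: flip: (57,-41,10)→(10,41,57)
g: translate: b→1 (≡41 mod 20), so (10,41,57)→(10,1,15)
g: reduced (well bottom): (10,1,15) with a≤c, −a<b≤a
reduced forms (10, 1, 15) vs (10, 1, 15) ⇒ equivalent

yes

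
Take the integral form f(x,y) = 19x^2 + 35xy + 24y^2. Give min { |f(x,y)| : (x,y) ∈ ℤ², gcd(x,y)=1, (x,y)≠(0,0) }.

translate: b→-3 (≡35 mod 38), so (19,35,24)→(19,-3,8)
flip: (19,-3,8)→(8,3,19)
reduced (well bottom): (8,3,19) with a≤c, −a<b≤a
well minimum = a = 8

8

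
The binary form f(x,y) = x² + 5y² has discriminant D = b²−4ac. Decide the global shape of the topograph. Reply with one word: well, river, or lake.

D = b²−4ac = 0² − 4·1·5 = -20
D < 0 ⇒ definite ⇒ every region one sign ⇒ single well

well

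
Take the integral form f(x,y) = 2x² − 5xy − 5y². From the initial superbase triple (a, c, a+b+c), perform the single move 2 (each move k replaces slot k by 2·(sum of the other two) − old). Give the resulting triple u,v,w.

start (2,-5,-8) = (f(1,0),f(0,1),f(1,1))
replace slot 2: 2·(2+(-8)) − (-5) = -7 → (2,-7,-8)

2,-7,-8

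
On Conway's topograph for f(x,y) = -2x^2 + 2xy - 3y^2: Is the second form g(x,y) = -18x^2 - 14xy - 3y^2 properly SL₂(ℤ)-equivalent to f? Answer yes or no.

D₁ = -20, D₂ = -20
f is negative-definite; reduce −f:
−f: translate: b→2 (≡-2 mod 4), so (2,-2,3)→(2,2,3)
−f: reduced (well bottom): (2,2,3) with a≤c, −a<b≤a
flip sign back: reduced form of f is (-2,-2,-3)
g is negative-definite; reduce −g:
−g: flip: (18,14,3)→(3,-14,18)
−g: translate: b→-2 (≡-14 mod 6), so (3,-14,18)→(3,-2,2)
−g: flip: (3,-2,2)→(2,2,3)
−g: reduced (well bottom): (2,2,3) with a≤c, −a<b≤a
flip sign back: reduced form of g is (-2,-2,-3)
reduced forms (-2, -2, -3) vs (-2, -2, -3) ⇒ equivalent

yes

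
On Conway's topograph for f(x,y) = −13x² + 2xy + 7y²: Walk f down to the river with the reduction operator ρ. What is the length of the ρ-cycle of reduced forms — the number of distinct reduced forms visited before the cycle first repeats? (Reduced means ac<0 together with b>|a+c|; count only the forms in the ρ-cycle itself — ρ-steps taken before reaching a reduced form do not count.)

D = 368, ⌊√D⌋ = 19
descent: ρ → (7,12,-8)  [lands on river]
river: ρ → (-8,4,11)
river: ρ → (11,18,-1)
river: ρ → (-1,18,11)
river: ρ → (11,4,-8)
river: ρ → (-8,12,7)
river: ρ → (7,16,-4)
river: ρ → (-4,16,7)
ρ-cycle length = 8 (tail of 1 descent step not counted)

8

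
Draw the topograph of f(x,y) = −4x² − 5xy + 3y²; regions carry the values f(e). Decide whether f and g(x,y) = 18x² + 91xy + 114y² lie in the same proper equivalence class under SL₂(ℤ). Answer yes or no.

D₁ = 73, D₂ = 73
river cycle of f (length 18): (3, 5, -4), (-4, 3, 4), (4, 5, -3), (-3, 7, 2), (2, 5, -6), (-6, 7, 1), (1, 7, -6), (-6, 5, 2), (2, 7, -3), (-3, 5, 4), … (8 more)
river cycle of g (length 18): (3, 5, -4), (-4, 3, 4), (4, 5, -3), (-3, 7, 2), (2, 5, -6), (-6, 7, 1), (1, 7, -6), (-6, 5, 2), (2, 7, -3), (-3, 5, 4), … (8 more)
cycles coincide ⇒ equivalent

yes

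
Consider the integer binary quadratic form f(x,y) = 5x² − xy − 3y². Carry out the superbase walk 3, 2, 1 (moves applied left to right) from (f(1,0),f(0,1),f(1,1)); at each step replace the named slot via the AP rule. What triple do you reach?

start (5,-3,1) = (f(1,0),f(0,1),f(1,1))
replace slot 3: 2·(5+(-3)) − 1 = 3 → (5,-3,3)
replace slot 2: 2·(5+3) − (-3) = 19 → (5,19,3)
replace slot 1: 2·(19+3) − 5 = 39 → (39,19,3)

39,19,3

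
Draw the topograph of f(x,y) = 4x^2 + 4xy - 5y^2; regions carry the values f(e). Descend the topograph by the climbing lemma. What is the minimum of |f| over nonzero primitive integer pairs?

river: ρ → (-5,6,3)
river: ρ → (3,6,-5)
river: ρ → (-5,4,4)
river: ρ → (4,4,-5)
closes: descent 0, river 4
min |a| on river = 3

3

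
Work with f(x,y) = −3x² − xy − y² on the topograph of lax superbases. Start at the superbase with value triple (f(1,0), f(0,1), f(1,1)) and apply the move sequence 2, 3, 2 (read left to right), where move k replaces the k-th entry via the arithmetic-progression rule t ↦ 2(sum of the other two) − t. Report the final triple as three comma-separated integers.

start (-3,-1,-5) = (f(1,0),f(0,1),f(1,1))
replace slot 2: 2·((-3)+(-5)) − (-1) = -15 → (-3,-15,-5)
replace slot 3: 2·((-3)+(-15)) − (-5) = -31 → (-3,-15,-31)
replace slot 2: 2·((-3)+(-31)) − (-15) = -53 → (-3,-53,-31)

-3,-53,-31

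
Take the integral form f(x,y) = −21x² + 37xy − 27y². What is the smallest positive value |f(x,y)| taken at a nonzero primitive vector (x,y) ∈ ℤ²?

translate: b→5 (≡-37 mod 42), so (21,-37,27)→(21,5,11)
flip: (21,5,11)→(11,-5,21)
reduced (well bottom): (11,-5,21) with a≤c, −a<b≤a
well minimum |f| = |-11| = 11 (negative-definite)

11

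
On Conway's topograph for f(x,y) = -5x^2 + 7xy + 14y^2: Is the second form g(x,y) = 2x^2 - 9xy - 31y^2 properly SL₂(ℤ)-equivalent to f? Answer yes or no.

D₁ = 329, D₂ = 329
river cycle of f (length 16): (-5, 17, 2), (2, 15, -13), (-13, 11, 4), (4, 13, -10), (-10, 7, 7), (7, 7, -10), (-10, 13, 4), (4, 11, -13), (-13, 15, 2), (2, 17, -5), … (6 more)
river cycle of g (length 16): (2, 15, -13), (-13, 11, 4), (4, 13, -10), (-10, 7, 7), (7, 7, -10), (-10, 13, 4), (4, 11, -13), (-13, 15, 2), (2, 17, -5), (-5, 13, 8), … (6 more)
cycles coincide ⇒ equivalent

yes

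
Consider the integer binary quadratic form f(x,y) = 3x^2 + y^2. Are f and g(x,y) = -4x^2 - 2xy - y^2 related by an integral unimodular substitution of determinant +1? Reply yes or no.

D₁ = -12, D₂ = -12
f: flip: (3,0,1)→(1,0,3)
f: reduced (well bottom): (1,0,3) with a≤c, −a<b≤a
g is negative-definite; reduce −g:
−g: flip: (4,2,1)→(1,-2,4)
−g: translate: b→0 (≡-2 mod 2), so (1,-2,4)→(1,0,3)
−g: reduced (well bottom): (1,0,3) with a≤c, −a<b≤a
flip sign back: reduced form of g is (-1,0,-3)
reduced forms (1, 0, 3) vs (-1, 0, -3) ⇒ inequivalent

no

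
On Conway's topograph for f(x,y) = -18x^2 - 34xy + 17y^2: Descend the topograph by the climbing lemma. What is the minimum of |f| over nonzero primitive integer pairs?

descent: ρ → (17,34,-18)  [lands on river]
river: ρ → (-18,38,13)
river: ρ → (13,40,-15)
river: ρ → (-15,20,33)
river: ρ → (33,46,-2)
river: ρ → (-2,46,33)
river: ρ → (33,20,-15)
river: ρ → (-15,40,13)
river: ρ → (13,38,-18)
river: ρ → (-18,34,17)
closes: descent 1, river 10
min |a| on river = 2

2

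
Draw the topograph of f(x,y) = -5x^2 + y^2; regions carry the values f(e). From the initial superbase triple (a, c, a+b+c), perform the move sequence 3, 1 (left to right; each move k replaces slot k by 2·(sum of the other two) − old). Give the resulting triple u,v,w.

start (-5,1,-4) = (f(1,0),f(0,1),f(1,1))
replace slot 3: 2·((-5)+1) − (-4) = -4 → (-5,1,-4)
replace slot 1: 2·(1+(-4)) − (-5) = -1 → (-1,1,-4)

-1,1,-4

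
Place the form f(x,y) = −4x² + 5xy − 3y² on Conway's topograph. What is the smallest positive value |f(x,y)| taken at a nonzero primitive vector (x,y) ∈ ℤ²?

translate: b→3 (≡-5 mod 8), so (4,-5,3)→(4,3,2)
flip: (4,3,2)→(2,-3,4)
translate: b→1 (≡-3 mod 4), so (2,-3,4)→(2,1,3)
reduced (well bottom): (2,1,3) with a≤c, −a<b≤a
well minimum |f| = |-2| = 2 (negative-definite)

2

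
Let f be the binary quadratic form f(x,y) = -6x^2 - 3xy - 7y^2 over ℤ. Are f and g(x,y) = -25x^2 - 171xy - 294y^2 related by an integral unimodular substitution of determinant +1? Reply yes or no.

D₁ = -159, D₂ = -159
f is negative-definite; reduce −f:
−f: reduced (well bottom): (6,3,7) with a≤c, −a<b≤a
flip sign back: reduced form of f is (-6,-3,-7)
g is negative-definite; reduce −g:
−g: translate: b→21 (≡171 mod 50), so (25,171,294)→(25,21,6)
−g: flip: (25,21,6)→(6,-21,25)
−g: translate: b→3 (≡-21 mod 12), so (6,-21,25)→(6,3,7)
−g: reduced (well bottom): (6,3,7) with a≤c, −a<b≤a
flip sign back: reduced form of g is (-6,-3,-7)
reduced forms (-6, -3, -7) vs (-6, -3, -7) ⇒ equivalent

yes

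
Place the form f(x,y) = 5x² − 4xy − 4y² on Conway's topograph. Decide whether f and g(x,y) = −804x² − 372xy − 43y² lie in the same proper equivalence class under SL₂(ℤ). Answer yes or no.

D₁ = 96, D₂ = 96
river cycle of f (length 4): (-4, 4, 5), (5, 6, -3), (-3, 6, 5), (5, 4, -4)
river cycle of g (length 4): (-4, 4, 5), (5, 6, -3), (-3, 6, 5), (5, 4, -4)
cycles coincide ⇒ equivalent

yes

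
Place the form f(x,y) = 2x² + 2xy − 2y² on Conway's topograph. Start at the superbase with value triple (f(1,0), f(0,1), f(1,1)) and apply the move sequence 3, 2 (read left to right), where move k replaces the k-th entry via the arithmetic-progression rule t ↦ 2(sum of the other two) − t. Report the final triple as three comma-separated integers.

start (2,-2,2) = (f(1,0),f(0,1),f(1,1))
replace slot 3: 2·(2+(-2)) − 2 = -2 → (2,-2,-2)
replace slot 2: 2·(2+(-2)) − (-2) = 2 → (2,2,-2)

2,2,-2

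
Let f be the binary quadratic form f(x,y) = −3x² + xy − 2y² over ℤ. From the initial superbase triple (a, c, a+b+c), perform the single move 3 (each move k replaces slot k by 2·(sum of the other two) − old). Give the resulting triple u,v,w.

start (-3,-2,-4) = (f(1,0),f(0,1),f(1,1))
replace slot 3: 2·((-3)+(-2)) − (-4) = -6 → (-3,-2,-6)

-3,-2,-6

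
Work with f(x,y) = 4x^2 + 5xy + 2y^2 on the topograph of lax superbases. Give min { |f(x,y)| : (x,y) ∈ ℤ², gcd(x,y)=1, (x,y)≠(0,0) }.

translate: b→-3 (≡5 mod 8), so (4,5,2)→(4,-3,1)
flip: (4,-3,1)→(1,3,4)
translate: b→1 (≡3 mod 2), so (1,3,4)→(1,1,2)
reduced (well bottom): (1,1,2) with a≤c, −a<b≤a
well minimum = a = 1

1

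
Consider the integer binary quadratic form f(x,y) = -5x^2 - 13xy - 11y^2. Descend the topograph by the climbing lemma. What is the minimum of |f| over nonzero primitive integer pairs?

translate: b→3 (≡13 mod 10), so (5,13,11)→(5,3,3)
flip: (5,3,3)→(3,-3,5)
translate: b→3 (≡-3 mod 6), so (3,-3,5)→(3,3,5)
reduced (well bottom): (3,3,5) with a≤c, −a<b≤a
well minimum |f| = |-3| = 3 (negative-definite)

3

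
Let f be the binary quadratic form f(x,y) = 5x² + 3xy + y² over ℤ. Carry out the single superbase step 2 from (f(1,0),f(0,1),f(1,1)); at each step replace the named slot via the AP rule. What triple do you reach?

start (5,1,9) = (f(1,0),f(0,1),f(1,1))
replace slot 2: 2·(5+9) − 1 = 27 → (5,27,9)

5,27,9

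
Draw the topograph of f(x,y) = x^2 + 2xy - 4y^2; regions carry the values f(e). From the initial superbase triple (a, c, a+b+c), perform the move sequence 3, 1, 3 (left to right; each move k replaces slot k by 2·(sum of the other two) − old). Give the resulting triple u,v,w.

start (1,-4,-1) = (f(1,0),f(0,1),f(1,1))
replace slot 3: 2·(1+(-4)) − (-1) = -5 → (1,-4,-5)
replace slot 1: 2·((-4)+(-5)) − 1 = -19 → (-19,-4,-5)
replace slot 3: 2·((-19)+(-4)) − (-5) = -41 → (-19,-4,-41)

-19,-4,-41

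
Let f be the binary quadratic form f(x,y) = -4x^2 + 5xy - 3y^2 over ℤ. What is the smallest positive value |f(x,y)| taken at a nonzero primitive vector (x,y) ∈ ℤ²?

translate: b→3 (≡-5 mod 8), so (4,-5,3)→(4,3,2)
flip: (4,3,2)→(2,-3,4)
translate: b→1 (≡-3 mod 4), so (2,-3,4)→(2,1,3)
reduced (well bottom): (2,1,3) with a≤c, −a<b≤a
well minimum |f| = |-2| = 2 (negative-definite)

2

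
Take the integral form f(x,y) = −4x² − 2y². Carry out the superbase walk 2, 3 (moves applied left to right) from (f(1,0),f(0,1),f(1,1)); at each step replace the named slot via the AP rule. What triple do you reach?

start (-4,-2,-6) = (f(1,0),f(0,1),f(1,1))
replace slot 2: 2·((-4)+(-6)) − (-2) = -18 → (-4,-18,-6)
replace slot 3: 2·((-4)+(-18)) − (-6) = -38 → (-4,-18,-38)

-4,-18,-38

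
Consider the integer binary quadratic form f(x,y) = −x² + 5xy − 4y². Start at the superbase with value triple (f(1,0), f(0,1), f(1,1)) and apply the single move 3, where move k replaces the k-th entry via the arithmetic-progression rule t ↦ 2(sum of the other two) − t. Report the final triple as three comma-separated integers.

start (-1,-4,0) = (f(1,0),f(0,1),f(1,1))
replace slot 3: 2·((-1)+(-4)) − 0 = -10 → (-1,-4,-10)

-1,-4,-10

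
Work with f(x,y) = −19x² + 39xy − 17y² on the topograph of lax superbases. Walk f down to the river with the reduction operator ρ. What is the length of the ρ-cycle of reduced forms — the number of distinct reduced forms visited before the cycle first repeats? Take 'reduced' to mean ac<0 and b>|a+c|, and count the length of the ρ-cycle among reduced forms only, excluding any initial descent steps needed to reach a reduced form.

D = 229, ⌊√D⌋ = 15
descent: ρ → (-17,-5,3)
descent: ρ → (3,11,-9)  [lands on river]
river: ρ → (-9,7,5)
river: ρ → (5,13,-3)
river: ρ → (-3,11,9)
river: ρ → (9,7,-5)
river: ρ → (-5,13,3)
ρ-cycle length = 6 (tail of 2 descent steps not counted)

6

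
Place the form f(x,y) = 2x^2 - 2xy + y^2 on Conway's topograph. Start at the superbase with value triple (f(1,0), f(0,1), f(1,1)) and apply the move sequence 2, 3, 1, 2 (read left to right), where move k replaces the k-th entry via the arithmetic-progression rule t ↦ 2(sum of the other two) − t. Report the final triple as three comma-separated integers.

start (2,1,1) = (f(1,0),f(0,1),f(1,1))
replace slot 2: 2·(2+1) − 1 = 5 → (2,5,1)
replace slot 3: 2·(2+5) − 1 = 13 → (2,5,13)
replace slot 1: 2·(5+13) − 2 = 34 → (34,5,13)
replace slot 2: 2·(34+13) − 5 = 89 → (34,89,13)

34,89,13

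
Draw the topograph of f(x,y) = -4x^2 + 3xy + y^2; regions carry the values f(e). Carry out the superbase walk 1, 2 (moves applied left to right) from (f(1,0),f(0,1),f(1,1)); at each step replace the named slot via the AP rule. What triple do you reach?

start (-4,1,0) = (f(1,0),f(0,1),f(1,1))
replace slot 1: 2·(1+0) − (-4) = 6 → (6,1,0)
replace slot 2: 2·(6+0) − 1 = 11 → (6,11,0)

6,11,0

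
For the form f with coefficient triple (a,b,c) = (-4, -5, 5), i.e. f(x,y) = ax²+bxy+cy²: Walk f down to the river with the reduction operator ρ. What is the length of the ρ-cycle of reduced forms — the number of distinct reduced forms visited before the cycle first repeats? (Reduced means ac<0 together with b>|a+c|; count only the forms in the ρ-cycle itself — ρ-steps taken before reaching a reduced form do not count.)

D = 105, ⌊√D⌋ = 10
descent: ρ → (5,5,-4)  [lands on river]
river: ρ → (-4,3,6)
river: ρ → (6,9,-1)
river: ρ → (-1,9,6)
river: ρ → (6,3,-4)
river: ρ → (-4,5,5)
ρ-cycle length = 6 (tail of 1 descent step not counted)

6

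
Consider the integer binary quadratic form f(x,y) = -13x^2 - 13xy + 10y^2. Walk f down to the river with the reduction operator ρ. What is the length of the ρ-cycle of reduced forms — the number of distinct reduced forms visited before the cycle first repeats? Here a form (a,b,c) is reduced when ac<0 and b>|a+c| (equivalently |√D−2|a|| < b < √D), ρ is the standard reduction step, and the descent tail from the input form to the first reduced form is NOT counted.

D = 689, ⌊√D⌋ = 26
descent: ρ → (10,13,-13)  [lands on river]
river: ρ → (-13,13,10)
river: ρ → (10,7,-16)
river: ρ → (-16,25,1)
river: ρ → (1,25,-16)
river: ρ → (-16,7,10)
ρ-cycle length = 6 (tail of 1 descent step not counted)

6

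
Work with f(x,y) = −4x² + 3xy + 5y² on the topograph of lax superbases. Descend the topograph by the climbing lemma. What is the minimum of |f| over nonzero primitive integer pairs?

river: ρ → (5,7,-2)
river: ρ → (-2,9,1)
river: ρ → (1,9,-2)
river: ρ → (-2,7,5)
river: ρ → (5,3,-4)
river: ρ → (-4,5,4)
river: ρ → (4,3,-5)
river: ρ → (-5,7,2)
river: ρ → (2,9,-1)
river: ρ → (-1,9,2)
river: ρ → (2,7,-5)
river: ρ → (-5,3,4)
river: ρ → (4,5,-4)
river: ρ → (-4,3,5)
closes: descent 0, river 14
min |a| on river = 1

1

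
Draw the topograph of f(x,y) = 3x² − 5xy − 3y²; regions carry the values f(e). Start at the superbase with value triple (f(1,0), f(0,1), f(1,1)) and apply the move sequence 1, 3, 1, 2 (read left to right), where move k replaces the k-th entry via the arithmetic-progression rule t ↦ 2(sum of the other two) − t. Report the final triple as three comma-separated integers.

start (3,-3,-5) = (f(1,0),f(0,1),f(1,1))
replace slot 1: 2·((-3)+(-5)) − 3 = -19 → (-19,-3,-5)
replace slot 3: 2·((-19)+(-3)) − (-5) = -39 → (-19,-3,-39)
replace slot 1: 2·((-3)+(-39)) − (-19) = -65 → (-65,-3,-39)
replace slot 2: 2·((-65)+(-39)) − (-3) = -205 → (-65,-205,-39)

-65,-205,-39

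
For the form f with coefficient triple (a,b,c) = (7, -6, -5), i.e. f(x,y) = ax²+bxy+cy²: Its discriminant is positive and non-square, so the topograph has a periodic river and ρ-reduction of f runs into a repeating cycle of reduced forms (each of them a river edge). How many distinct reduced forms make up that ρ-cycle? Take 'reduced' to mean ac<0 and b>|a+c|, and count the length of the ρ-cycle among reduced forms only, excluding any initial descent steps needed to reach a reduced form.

D = 176, ⌊√D⌋ = 13
descent: ρ → (-5,6,7)  [lands on river]
river: ρ → (7,8,-4)
river: ρ → (-4,8,7)
river: ρ → (7,6,-5)
river: ρ → (-5,4,8)
river: ρ → (8,12,-1)
river: ρ → (-1,12,8)
river: ρ → (8,4,-5)
ρ-cycle length = 8 (tail of 1 descent step not counted)

8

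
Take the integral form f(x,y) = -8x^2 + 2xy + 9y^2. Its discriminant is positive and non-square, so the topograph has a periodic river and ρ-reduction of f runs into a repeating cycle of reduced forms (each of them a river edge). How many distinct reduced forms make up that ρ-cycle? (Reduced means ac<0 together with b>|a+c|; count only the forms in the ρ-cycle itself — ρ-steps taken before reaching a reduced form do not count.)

D = 292, ⌊√D⌋ = 17
river: ρ → (9,16,-1)
river: ρ → (-1,16,9)
river: ρ → (9,2,-8)
river: ρ → (-8,14,3)
river: ρ → (3,16,-3)
river: ρ → (-3,14,8)
river: ρ → (8,2,-9)
river: ρ → (-9,16,1)
river: ρ → (1,16,-9)
river: ρ → (-9,2,8)
river: ρ → (8,14,-3)
river: ρ → (-3,16,3)
river: ρ → (3,14,-8)
river: ρ → (-8,2,9)
ρ-cycle length = 14 (tail of 0 descent steps not counted)

14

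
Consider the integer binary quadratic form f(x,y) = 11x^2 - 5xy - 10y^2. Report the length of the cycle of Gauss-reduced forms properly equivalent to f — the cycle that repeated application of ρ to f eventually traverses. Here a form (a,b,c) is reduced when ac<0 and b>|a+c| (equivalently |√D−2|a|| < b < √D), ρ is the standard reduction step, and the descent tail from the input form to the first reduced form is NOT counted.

D = 465, ⌊√D⌋ = 21
descent: ρ → (-10,5,11)  [lands on river]
river: ρ → (11,17,-4)
river: ρ → (-4,15,15)
river: ρ → (15,15,-4)
river: ρ → (-4,17,11)
river: ρ → (11,5,-10)
river: ρ → (-10,15,6)
river: ρ → (6,21,-1)
river: ρ → (-1,21,6)
river: ρ → (6,15,-10)
ρ-cycle length = 10 (tail of 1 descent step not counted)

10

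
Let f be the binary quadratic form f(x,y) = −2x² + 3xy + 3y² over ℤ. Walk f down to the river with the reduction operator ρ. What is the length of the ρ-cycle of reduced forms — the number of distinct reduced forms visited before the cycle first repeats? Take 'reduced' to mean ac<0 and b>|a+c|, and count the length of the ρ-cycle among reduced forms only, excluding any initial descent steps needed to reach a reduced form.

D = 33, ⌊√D⌋ = 5
river: ρ → (3,3,-2)
river: ρ → (-2,5,1)
river: ρ → (1,5,-2)
river: ρ → (-2,3,3)
ρ-cycle length = 4 (tail of 0 descent steps not counted)

4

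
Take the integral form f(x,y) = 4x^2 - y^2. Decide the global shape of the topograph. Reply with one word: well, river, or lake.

D = b²−4ac = 0² − 4·4·(-1) = 16
D = 4² is a perfect square ⇒ form factors over ℤ ⇒ lakes

lake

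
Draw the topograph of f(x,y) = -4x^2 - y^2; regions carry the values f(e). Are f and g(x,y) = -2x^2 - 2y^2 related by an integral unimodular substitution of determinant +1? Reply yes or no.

D₁ = -16, D₂ = -16
f is negative-definite; reduce −f:
−f: flip: (4,0,1)→(1,0,4)
−f: reduced (well bottom): (1,0,4) with a≤c, −a<b≤a
flip sign back: reduced form of f is (-1,0,-4)
g is negative-definite; reduce −g:
−g: reduced (well bottom): (2,0,2) with a≤c, −a<b≤a
flip sign back: reduced form of g is (-2,0,-2)
reduced forms (-1, 0, -4) vs (-2, 0, -2) ⇒ inequivalent

no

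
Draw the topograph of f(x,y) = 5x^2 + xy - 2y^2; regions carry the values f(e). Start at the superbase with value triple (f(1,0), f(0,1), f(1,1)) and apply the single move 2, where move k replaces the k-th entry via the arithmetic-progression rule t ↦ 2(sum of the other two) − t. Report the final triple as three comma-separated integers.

start (5,-2,4) = (f(1,0),f(0,1),f(1,1))
replace slot 2: 2·(5+4) − (-2) = 20 → (5,20,4)

5,20,4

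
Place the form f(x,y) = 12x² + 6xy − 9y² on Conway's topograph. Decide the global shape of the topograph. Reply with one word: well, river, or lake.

D = b²−4ac = 6² − 4·12·(-9) = 468
D > 0 non-square ⇒ indefinite ⇒ periodic river

river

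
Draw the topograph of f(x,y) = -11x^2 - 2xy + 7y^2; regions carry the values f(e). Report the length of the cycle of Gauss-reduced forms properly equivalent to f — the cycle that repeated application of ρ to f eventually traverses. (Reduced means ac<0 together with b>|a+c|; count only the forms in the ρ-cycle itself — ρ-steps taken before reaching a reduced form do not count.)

D = 312, ⌊√D⌋ = 17
descent: ρ → (7,16,-2)  [lands on river]
river: ρ → (-2,16,7)
river: ρ → (7,12,-6)
river: ρ → (-6,12,7)
ρ-cycle length = 4 (tail of 1 descent step not counted)

4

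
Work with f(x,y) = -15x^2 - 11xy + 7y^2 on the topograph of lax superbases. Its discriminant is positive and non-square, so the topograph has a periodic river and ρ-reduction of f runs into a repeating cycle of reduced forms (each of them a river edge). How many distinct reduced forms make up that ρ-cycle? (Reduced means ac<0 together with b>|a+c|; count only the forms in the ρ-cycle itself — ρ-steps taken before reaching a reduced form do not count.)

D = 541, ⌊√D⌋ = 23
descent: ρ → (7,11,-15)  [lands on river]
river: ρ → (-15,19,3)
river: ρ → (3,23,-1)
river: ρ → (-1,23,3)
river: ρ → (3,19,-15)
river: ρ → (-15,11,7)
river: ρ → (7,17,-9)
river: ρ → (-9,19,5)
river: ρ → (5,21,-5)
river: ρ → (-5,19,9)
river: ρ → (9,17,-7)
river: ρ → (-7,11,15)
river: ρ → (15,19,-3)
river: ρ → (-3,23,1)
river: ρ → (1,23,-3)
river: ρ → (-3,19,15)
river: ρ → (15,11,-7)
river: ρ → (-7,17,9)
river: ρ → (9,19,-5)
river: ρ → (-5,21,5)
river: ρ → (5,19,-9)
river: ρ → (-9,17,7)
ρ-cycle length = 22 (tail of 1 descent step not counted)

22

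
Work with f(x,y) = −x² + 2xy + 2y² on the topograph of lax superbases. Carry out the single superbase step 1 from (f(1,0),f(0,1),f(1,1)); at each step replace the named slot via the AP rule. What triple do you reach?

start (-1,2,3) = (f(1,0),f(0,1),f(1,1))
replace slot 1: 2·(2+3) − (-1) = 11 → (11,2,3)

11,2,3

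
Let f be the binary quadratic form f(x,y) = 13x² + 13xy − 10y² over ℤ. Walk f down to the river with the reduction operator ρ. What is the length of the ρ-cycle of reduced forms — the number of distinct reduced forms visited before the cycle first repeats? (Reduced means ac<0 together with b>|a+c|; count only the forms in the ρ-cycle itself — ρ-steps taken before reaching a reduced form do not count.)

D = 689, ⌊√D⌋ = 26
river: ρ → (-10,7,16)
river: ρ → (16,25,-1)
river: ρ → (-1,25,16)
river: ρ → (16,7,-10)
river: ρ → (-10,13,13)
river: ρ → (13,13,-10)
ρ-cycle length = 6 (tail of 0 descent steps not counted)

6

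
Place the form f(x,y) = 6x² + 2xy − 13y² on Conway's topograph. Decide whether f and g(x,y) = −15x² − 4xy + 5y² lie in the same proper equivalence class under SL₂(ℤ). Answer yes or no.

D₁ = 316, D₂ = 316
river cycle of f (length 6): (6, 14, -5), (-5, 16, 3), (3, 14, -10), (-10, 6, 7), (7, 8, -9), (-9, 10, 6)
river cycle of g (length 6): (5, 14, -6), (-6, 10, 9), (9, 8, -7), (-7, 6, 10), (10, 14, -3), (-3, 16, 5)
cycles differ ⇒ inequivalent

no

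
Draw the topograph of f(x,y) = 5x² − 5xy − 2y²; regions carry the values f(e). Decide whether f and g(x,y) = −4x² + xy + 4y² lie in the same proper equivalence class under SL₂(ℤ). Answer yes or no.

D₁ = 65, D₂ = 65
river cycle of f (length 6): (-2, 5, 5), (5, 5, -2), (-2, 7, 2), (2, 5, -5), (-5, 5, 2), (2, 7, -2)
river cycle of g (length 6): (4, 7, -1), (-1, 7, 4), (4, 1, -4), (-4, 7, 1), (1, 7, -4), (-4, 1, 4)
cycles differ ⇒ inequivalent

no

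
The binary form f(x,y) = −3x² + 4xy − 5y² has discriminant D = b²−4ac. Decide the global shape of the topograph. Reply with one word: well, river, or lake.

D = b²−4ac = 4² − 4·(-3)·(-5) = -44
D < 0 ⇒ definite ⇒ every region one sign ⇒ single well

well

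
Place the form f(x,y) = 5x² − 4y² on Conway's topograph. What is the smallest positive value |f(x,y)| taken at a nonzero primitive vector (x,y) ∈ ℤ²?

descent: ρ → (-4,8,1)  [lands on river]
river: ρ → (1,8,-4)
closes: descent 1, river 2
min |a| on river = 1

1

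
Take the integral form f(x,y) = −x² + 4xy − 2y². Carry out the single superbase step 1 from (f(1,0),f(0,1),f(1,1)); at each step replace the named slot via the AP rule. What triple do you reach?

start (-1,-2,1) = (f(1,0),f(0,1),f(1,1))
replace slot 1: 2·((-2)+1) − (-1) = -1 → (-1,-2,1)

-1,-2,1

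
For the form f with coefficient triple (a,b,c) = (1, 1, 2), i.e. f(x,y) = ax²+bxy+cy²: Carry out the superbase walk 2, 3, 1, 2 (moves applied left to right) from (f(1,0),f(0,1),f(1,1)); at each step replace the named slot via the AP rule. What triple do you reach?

start (1,2,4) = (f(1,0),f(0,1),f(1,1))
replace slot 2: 2·(1+4) − 2 = 8 → (1,8,4)
replace slot 3: 2·(1+8) − 4 = 14 → (1,8,14)
replace slot 1: 2·(8+14) − 1 = 43 → (43,8,14)
replace slot 2: 2·(43+14) − 8 = 106 → (43,106,14)

43,106,14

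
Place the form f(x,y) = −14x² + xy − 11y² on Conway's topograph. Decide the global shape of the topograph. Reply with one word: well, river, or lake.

D = b²−4ac = 1² − 4·(-14)·(-11) = -615
D < 0 ⇒ definite ⇒ every region one sign ⇒ single well

well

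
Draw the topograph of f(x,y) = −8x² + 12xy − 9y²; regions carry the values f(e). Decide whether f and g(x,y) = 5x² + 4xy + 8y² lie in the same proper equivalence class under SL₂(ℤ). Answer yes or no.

D₁ = -144, D₂ = -144
f is negative-definite; reduce −f:
−f: translate: b→4 (≡-12 mod 16), so (8,-12,9)→(8,4,5)
−f: flip: (8,4,5)→(5,-4,8)
−f: reduced (well bottom): (5,-4,8) with a≤c, −a<b≤a
flip sign back: reduced form of f is (-5,4,-8)
g: reduced (well bottom): (5,4,8) with a≤c, −a<b≤a
reduced forms (-5, 4, -8) vs (5, 4, 8) ⇒ inequivalent

no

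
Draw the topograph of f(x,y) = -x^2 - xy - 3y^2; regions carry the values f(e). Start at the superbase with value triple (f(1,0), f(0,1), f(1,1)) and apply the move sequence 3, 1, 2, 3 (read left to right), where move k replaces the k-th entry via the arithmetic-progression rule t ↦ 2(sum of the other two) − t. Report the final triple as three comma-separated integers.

start (-1,-3,-5) = (f(1,0),f(0,1),f(1,1))
replace slot 3: 2·((-1)+(-3)) − (-5) = -3 → (-1,-3,-3)
replace slot 1: 2·((-3)+(-3)) − (-1) = -11 → (-11,-3,-3)
replace slot 2: 2·((-11)+(-3)) − (-3) = -25 → (-11,-25,-3)
replace slot 3: 2·((-11)+(-25)) − (-3) = -69 → (-11,-25,-69)

-11,-25,-69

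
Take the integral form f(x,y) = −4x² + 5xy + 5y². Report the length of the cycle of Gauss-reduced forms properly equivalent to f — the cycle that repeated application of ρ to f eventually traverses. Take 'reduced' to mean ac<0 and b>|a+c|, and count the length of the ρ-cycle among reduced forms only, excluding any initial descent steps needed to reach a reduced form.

D = 105, ⌊√D⌋ = 10
river: ρ → (5,5,-4)
river: ρ → (-4,3,6)
river: ρ → (6,9,-1)
river: ρ → (-1,9,6)
river: ρ → (6,3,-4)
river: ρ → (-4,5,5)
ρ-cycle length = 6 (tail of 0 descent steps not counted)

6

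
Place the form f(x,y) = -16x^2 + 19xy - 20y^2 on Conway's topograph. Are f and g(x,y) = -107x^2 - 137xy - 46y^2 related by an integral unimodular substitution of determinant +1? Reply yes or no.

D₁ = -919, D₂ = -919
f is negative-definite; reduce −f:
−f: translate: b→13 (≡-19 mod 32), so (16,-19,20)→(16,13,17)
−f: reduced (well bottom): (16,13,17) with a≤c, −a<b≤a
flip sign back: reduced form of f is (-16,-13,-17)
g is negative-definite; reduce −g:
−g: translate: b→-77 (≡137 mod 214), so (107,137,46)→(107,-77,16)
−g: flip: (107,-77,16)→(16,77,107)
−g: translate: b→13 (≡77 mod 32), so (16,77,107)→(16,13,17)
−g: reduced (well bottom): (16,13,17) with a≤c, −a<b≤a
flip sign back: reduced form of g is (-16,-13,-17)
reduced forms (-16, -13, -17) vs (-16, -13, -17) ⇒ equivalent

yes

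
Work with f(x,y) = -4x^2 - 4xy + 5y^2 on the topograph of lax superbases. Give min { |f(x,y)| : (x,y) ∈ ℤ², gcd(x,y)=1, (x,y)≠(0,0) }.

descent: ρ → (5,4,-4)  [lands on river]
river: ρ → (-4,4,5)
river: ρ → (5,6,-3)
river: ρ → (-3,6,5)
closes: descent 1, river 4
min |a| on river = 3

3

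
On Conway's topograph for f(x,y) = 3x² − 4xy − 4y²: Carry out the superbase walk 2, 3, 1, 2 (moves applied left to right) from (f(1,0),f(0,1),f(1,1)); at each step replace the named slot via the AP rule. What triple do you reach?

start (3,-4,-5) = (f(1,0),f(0,1),f(1,1))
replace slot 2: 2·(3+(-5)) − (-4) = 0 → (3,0,-5)
replace slot 3: 2·(3+0) − (-5) = 11 → (3,0,11)
replace slot 1: 2·(0+11) − 3 = 19 → (19,0,11)
replace slot 2: 2·(19+11) − 0 = 60 → (19,60,11)

19,60,11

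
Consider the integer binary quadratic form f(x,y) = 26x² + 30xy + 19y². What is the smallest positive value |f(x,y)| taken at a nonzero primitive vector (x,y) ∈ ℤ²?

translate: b→-22 (≡30 mod 52), so (26,30,19)→(26,-22,15)
flip: (26,-22,15)→(15,22,26)
translate: b→-8 (≡22 mod 30), so (15,22,26)→(15,-8,19)
reduced (well bottom): (15,-8,19) with a≤c, −a<b≤a
well minimum = a = 15

15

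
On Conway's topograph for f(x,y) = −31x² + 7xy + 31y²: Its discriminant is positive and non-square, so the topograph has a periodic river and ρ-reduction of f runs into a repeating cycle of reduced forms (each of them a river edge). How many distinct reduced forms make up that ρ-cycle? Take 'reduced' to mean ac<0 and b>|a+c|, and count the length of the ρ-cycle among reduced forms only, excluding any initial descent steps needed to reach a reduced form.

D = 3893, ⌊√D⌋ = 62
river: ρ → (31,55,-7)
river: ρ → (-7,57,23)
river: ρ → (23,35,-29)
river: ρ → (-29,23,29)
river: ρ → (29,35,-23)
river: ρ → (-23,57,7)
river: ρ → (7,55,-31)
river: ρ → (-31,7,31)
ρ-cycle length = 8 (tail of 0 descent steps not counted)

8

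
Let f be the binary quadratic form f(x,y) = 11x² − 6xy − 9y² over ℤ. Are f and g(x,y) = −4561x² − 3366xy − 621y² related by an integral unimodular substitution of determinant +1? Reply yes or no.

D₁ = 432, D₂ = 432
river cycle of f (length 8): (-9, 6, 11), (11, 16, -4), (-4, 16, 11), (11, 6, -9), (-9, 12, 8), (8, 20, -1), (-1, 20, 8), (8, 12, -9)
river cycle of g (length 8): (-9, 6, 11), (11, 16, -4), (-4, 16, 11), (11, 6, -9), (-9, 12, 8), (8, 20, -1), (-1, 20, 8), (8, 12, -9)
cycles coincide ⇒ equivalent

yes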